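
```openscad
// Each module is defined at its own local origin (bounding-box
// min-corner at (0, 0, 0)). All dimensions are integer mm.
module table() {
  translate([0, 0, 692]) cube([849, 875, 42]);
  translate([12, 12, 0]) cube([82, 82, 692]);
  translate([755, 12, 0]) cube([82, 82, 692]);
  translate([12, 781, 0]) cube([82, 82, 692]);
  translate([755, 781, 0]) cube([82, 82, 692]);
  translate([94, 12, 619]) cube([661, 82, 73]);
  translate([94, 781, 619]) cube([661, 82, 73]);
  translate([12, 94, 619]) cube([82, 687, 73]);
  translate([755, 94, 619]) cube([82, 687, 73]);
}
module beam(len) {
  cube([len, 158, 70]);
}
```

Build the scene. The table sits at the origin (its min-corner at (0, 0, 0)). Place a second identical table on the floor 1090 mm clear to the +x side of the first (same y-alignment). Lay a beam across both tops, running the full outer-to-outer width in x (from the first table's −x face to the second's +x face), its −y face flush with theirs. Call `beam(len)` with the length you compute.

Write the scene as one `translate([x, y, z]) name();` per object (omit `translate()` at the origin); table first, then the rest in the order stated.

table();
translate([1939, 0, 0]) table();
translate([0, 0, 734]) beam(2788);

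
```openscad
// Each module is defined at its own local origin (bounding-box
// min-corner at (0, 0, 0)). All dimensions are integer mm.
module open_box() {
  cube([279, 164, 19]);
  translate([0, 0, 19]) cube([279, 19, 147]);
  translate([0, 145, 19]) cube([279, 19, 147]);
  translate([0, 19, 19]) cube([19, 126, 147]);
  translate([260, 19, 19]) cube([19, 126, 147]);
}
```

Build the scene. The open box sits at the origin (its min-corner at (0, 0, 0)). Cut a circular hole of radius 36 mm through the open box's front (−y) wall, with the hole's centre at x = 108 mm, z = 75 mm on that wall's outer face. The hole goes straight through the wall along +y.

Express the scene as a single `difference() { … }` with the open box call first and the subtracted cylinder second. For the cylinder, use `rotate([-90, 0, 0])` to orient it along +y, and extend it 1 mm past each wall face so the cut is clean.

difference() {
  open_box();
  translate([108, -1, 75]) rotate([-90, 0, 0]) cylinder(h = 21, r = 36);
}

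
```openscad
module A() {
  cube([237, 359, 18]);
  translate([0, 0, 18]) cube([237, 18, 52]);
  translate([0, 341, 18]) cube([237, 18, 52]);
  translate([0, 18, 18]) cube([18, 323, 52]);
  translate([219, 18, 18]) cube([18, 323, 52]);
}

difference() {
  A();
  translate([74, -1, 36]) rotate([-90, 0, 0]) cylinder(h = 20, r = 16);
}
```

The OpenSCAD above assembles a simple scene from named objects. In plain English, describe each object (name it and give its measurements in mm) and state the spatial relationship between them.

A is an open-topped rectangular box: outside dimensions 237×359×70 mm, with a uniform wall and base thickness of 18 mm. The base is a full 237×359 slab on the floor; four walls sit on top of the base. The front and back walls (the −y and +y sides) span the full width; the two side walls fit between them.

The open box has a circular hole of radius 16 mm through its front wall, centred at (x = 74, z = 36).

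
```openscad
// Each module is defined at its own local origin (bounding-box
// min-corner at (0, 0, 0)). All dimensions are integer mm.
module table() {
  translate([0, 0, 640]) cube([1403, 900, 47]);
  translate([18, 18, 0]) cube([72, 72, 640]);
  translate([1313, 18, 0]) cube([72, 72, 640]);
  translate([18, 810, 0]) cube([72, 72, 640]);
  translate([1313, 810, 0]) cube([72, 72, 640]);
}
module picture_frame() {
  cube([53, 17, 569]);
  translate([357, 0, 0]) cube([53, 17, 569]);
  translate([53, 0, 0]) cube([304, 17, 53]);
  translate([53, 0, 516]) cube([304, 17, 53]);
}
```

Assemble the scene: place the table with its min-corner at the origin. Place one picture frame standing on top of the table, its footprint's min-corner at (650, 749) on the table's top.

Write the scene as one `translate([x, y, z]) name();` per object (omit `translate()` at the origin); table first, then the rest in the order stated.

table();
translate([650, 749, 687]) picture_frame();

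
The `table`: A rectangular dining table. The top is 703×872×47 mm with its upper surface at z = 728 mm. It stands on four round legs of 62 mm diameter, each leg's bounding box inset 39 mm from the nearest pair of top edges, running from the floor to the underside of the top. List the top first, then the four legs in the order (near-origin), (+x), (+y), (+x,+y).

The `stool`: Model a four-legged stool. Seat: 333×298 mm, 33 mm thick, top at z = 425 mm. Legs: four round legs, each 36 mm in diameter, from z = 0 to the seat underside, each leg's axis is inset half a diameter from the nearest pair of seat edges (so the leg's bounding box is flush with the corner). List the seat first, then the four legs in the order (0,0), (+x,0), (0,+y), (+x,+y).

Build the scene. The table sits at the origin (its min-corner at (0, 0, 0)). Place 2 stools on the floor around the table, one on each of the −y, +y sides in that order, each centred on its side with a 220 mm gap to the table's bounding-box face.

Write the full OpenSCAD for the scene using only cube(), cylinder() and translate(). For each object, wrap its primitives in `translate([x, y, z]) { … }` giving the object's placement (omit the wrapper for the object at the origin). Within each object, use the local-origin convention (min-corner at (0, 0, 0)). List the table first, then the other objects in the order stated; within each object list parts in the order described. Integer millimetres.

translate([0, 0, 681]) cube([703, 872, 47]);
translate([70, 70, 0]) cylinder(h = 681, r = 31);
translate([633, 70, 0]) cylinder(h = 681, r = 31);
translate([70, 802, 0]) cylinder(h = 681, r = 31);
translate([633, 802, 0]) cylinder(h = 681, r = 31);
translate([185, -518, 0]) {
  translate([0, 0, 392]) cube([333, 298, 33]);
  translate([18, 18, 0]) cylinder(h = 392, r = 18);
  translate([315, 18, 0]) cylinder(h = 392, r = 18);
  translate([18, 280, 0]) cylinder(h = 392, r = 18);
  translate([315, 280, 0]) cylinder(h = 392, r = 18);
}
translate([185, 1092, 0]) {
  translate([0, 0, 392]) cube([333, 298, 33]);
  translate([18, 18, 0]) cylinder(h = 392, r = 18);
  translate([315, 18, 0]) cylinder(h = 392, r = 18);
  translate([18, 280, 0]) cylinder(h = 392, r = 18);
  translate([315, 280, 0]) cylinder(h = 392, r = 18);
}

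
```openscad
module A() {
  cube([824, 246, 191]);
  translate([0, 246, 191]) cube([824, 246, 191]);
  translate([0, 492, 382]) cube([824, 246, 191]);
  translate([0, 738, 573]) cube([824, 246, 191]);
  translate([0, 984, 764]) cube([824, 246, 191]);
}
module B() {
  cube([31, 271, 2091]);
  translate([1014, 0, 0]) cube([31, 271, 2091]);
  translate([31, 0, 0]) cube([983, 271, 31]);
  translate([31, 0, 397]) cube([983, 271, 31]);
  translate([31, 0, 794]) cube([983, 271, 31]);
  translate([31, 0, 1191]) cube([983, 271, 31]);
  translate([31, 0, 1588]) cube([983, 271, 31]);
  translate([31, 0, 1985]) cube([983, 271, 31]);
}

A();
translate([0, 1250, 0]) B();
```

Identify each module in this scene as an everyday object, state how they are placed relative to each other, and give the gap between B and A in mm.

A is a staircase. B is a bookshelf. The bookshelf is on the floor beside the staircase on its +y side. The gap between the bookshelf and the staircase is 20 mm.

The bookshelf's nearest face is 20 mm from the staircase's +y face.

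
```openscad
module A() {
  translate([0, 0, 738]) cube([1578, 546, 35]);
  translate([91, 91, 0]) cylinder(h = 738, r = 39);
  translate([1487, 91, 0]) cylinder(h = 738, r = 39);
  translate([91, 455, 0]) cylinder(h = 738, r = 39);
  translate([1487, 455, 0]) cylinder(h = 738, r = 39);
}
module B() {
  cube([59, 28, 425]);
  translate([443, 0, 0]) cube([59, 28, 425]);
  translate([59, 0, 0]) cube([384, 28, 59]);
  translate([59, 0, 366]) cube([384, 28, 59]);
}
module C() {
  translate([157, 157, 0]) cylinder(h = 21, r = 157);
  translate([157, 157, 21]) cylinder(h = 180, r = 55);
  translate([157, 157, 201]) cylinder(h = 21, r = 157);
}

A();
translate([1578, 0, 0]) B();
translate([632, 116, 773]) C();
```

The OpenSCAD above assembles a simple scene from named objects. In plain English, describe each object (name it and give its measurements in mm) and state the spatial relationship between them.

A is a rectangular dining table. The top is 1578×546×35 mm with its upper surface at z = 773 mm. It stands on four round legs of 78 mm diameter, each leg's bounding box inset 52 mm from the nearest pair of top edges, running from the floor to the underside of the top.

B is a rectangular picture frame lying in the x–z plane (depth along y). The opening is 384 mm wide (x) by 307 mm tall (z), surrounded by a border 59 mm wide on all four sides. The frame is 28 mm deep and is made of two full-height vertical stiles with two horizontal rails fitted between them.

C is a spool: two coaxial disc flanges of radius 157 mm and thickness 21 mm, joined by a core cylinder of radius 55 mm and height 180 mm. The lower flange rests on z = 0 and the three cylinders share a vertical axis.

The picture frame is against the table's +x side, with their −y faces flush. The spool is on top of the table, centred.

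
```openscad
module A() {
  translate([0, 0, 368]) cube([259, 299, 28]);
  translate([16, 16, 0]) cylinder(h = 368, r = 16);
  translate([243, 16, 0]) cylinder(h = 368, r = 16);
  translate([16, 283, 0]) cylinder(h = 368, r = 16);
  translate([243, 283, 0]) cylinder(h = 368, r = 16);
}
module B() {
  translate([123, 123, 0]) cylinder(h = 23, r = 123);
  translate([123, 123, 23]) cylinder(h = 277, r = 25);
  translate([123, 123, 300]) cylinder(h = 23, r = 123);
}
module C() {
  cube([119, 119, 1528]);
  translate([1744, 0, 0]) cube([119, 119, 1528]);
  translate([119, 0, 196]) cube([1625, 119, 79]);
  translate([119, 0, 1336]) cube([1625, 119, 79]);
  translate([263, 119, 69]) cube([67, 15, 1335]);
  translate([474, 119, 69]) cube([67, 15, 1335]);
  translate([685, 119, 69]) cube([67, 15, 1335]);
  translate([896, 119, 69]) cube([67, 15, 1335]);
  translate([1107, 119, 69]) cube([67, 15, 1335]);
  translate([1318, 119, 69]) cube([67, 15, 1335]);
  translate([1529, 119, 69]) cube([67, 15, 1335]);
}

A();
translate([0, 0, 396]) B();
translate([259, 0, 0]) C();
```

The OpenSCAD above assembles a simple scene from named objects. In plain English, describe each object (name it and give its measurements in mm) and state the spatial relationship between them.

A is a four-legged stool. The seat is 259×299 mm, 28 mm thick, top at z = 396 mm. It stands on four round legs, each 32 mm in diameter, from z = 0 to the seat underside, each leg's axis is inset half a diameter from the nearest pair of seat edges (so the leg's bounding box is flush with the corner).

B is a spool: two coaxial disc flanges of radius 123 mm and thickness 23 mm, joined by a core cylinder of radius 25 mm and height 277 mm. The lower flange rests on z = 0 and the three cylinders share a vertical axis.

C is a fence section. Two 119×119 mm posts, 1528 mm tall, stand on the floor with a clear span of 1625 mm between their inner faces. Two horizontal rails of 119×79 mm section span the gap between the posts with their undersides at z = 196 mm and z = 1336 mm, flush with the posts' −y face. 7 pickets, each 67 mm wide, 15 mm thick and 1335 mm tall, are fixed to the +y face of the rails with their bottoms at z = 69 mm, evenly spaced across the span with equal gaps (rounded down to the nearest mm) at the −x end and between each pair — any rounding remainder accumulates at the +x end.

The spool is on top of the stool. The fence section is against the stool's +x side, with their −y faces flush.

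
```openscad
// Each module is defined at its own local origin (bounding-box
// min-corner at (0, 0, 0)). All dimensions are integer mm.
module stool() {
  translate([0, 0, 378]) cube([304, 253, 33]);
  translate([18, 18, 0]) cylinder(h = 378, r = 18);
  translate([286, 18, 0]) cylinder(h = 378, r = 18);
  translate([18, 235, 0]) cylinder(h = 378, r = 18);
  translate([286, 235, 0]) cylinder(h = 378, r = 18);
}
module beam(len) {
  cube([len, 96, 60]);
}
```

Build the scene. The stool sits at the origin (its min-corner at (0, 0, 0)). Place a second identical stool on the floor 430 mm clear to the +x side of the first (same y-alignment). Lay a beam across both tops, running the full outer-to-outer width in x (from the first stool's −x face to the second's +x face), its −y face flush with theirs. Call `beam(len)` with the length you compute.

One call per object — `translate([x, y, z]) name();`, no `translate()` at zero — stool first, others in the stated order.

stool();
translate([734, 0, 0]) stool();
translate([0, 0, 411]) beam(1038);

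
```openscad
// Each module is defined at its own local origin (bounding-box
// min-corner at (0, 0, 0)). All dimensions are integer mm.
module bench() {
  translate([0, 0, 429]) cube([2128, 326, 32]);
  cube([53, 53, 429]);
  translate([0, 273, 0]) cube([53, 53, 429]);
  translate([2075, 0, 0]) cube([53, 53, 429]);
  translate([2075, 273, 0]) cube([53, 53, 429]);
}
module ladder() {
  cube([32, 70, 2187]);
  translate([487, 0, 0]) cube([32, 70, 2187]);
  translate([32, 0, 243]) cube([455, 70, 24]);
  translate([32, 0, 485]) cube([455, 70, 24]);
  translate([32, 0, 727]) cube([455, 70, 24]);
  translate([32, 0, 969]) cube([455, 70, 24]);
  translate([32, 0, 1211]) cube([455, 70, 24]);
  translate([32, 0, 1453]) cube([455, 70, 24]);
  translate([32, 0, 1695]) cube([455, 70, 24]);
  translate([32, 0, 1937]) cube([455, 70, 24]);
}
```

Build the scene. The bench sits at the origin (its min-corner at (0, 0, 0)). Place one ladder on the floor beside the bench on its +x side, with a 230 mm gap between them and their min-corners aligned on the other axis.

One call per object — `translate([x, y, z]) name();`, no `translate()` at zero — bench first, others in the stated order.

bench();
translate([2358, 0, 0]) ladder();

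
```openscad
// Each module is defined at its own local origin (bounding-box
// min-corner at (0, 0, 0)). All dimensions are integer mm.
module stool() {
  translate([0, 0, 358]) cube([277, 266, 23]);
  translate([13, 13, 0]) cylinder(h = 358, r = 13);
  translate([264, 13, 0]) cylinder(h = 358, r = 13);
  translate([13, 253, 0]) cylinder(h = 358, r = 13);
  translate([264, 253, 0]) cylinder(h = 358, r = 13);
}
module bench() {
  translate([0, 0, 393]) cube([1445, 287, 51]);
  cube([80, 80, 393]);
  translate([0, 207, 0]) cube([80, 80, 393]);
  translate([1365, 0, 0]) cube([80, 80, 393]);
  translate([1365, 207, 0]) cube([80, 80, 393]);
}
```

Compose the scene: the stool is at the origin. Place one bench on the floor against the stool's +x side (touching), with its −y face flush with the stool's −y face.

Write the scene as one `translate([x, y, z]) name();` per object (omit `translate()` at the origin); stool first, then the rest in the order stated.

stool();
translate([277, 0, 0]) bench();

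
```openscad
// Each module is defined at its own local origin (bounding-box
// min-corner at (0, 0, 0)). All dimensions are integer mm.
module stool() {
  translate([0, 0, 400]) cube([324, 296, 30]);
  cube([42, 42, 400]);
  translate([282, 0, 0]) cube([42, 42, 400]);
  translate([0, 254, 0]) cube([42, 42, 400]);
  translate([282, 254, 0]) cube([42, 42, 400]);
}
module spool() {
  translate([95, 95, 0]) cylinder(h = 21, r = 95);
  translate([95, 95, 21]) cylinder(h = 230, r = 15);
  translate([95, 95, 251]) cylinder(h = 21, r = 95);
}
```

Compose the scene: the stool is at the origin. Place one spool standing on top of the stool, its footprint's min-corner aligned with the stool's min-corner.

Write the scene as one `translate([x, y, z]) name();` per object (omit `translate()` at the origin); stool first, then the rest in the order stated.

stool();
translate([0, 0, 430]) spool();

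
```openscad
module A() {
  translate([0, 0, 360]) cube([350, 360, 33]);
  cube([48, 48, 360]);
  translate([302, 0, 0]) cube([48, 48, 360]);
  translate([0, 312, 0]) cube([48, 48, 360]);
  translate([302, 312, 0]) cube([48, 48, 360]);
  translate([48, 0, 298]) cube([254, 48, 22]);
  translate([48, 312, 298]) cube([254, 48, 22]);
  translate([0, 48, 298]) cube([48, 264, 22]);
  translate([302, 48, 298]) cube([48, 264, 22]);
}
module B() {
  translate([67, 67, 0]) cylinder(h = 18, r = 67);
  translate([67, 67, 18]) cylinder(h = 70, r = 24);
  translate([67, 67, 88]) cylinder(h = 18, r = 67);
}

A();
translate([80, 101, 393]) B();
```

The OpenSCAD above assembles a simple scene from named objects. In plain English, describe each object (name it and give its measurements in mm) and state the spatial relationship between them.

A is a simple wooden stool: a rectangular seat 350 mm (x) by 360 mm (y), 33 mm thick, top face at z = 393 mm, on four square legs, each 48×48 mm in cross-section. The legs rest on z = 0, each flush with a corner of the seat. Four stretchers, 48 mm wide and 22 mm tall, connect adjacent legs with their undersides at z = 298 mm, each running between the inner faces of the legs it joins and aligned with the legs' outer faces on the other axis.

B is a spool: two coaxial disc flanges of radius 67 mm and thickness 18 mm, joined by a core cylinder of radius 24 mm and height 70 mm. The lower flange rests on z = 0 and the three cylinders share a vertical axis.

The spool is on top of the stool.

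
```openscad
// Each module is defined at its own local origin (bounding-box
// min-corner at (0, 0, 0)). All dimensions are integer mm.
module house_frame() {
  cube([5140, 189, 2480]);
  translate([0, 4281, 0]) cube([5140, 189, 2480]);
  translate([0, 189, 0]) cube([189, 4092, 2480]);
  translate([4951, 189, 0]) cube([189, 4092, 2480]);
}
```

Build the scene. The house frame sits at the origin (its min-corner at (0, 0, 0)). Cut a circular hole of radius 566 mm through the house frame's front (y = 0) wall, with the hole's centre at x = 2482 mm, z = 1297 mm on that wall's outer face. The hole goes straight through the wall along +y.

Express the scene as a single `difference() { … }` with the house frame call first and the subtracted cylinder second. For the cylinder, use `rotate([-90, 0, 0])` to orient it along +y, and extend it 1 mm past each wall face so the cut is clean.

difference() {
  house_frame();
  translate([2482, -1, 1297]) rotate([-90, 0, 0]) cylinder(h = 191, r = 566);
}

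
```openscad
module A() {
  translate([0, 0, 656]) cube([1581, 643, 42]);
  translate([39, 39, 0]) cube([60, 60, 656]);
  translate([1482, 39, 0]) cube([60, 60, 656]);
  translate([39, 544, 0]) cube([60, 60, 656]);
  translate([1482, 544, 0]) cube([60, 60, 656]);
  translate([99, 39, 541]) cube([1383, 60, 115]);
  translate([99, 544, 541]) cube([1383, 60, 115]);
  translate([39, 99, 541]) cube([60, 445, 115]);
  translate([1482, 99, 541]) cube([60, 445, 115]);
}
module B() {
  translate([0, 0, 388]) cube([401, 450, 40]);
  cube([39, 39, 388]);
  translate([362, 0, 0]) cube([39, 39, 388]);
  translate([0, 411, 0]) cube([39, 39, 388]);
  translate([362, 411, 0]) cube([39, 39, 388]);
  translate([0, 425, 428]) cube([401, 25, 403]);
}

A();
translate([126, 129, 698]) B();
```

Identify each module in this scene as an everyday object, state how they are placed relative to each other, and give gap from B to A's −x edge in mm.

A is a table. B is a chair. The chair is on top of the table. The gap from the chair to the table's −x edge is 126 mm.

The chair's min-x is at 126; the table's min-x is 0; gap = 126 mm.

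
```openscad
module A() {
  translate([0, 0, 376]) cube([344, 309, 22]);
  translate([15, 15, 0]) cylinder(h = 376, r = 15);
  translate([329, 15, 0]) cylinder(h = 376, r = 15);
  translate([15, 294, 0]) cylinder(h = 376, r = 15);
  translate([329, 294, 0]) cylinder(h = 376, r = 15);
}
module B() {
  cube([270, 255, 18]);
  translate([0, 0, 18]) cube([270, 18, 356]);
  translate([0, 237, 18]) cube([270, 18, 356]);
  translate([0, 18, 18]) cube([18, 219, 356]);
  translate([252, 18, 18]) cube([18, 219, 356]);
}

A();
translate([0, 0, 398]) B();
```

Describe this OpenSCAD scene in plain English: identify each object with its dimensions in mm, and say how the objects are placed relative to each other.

A is a four-legged stool. The seat is 344×309 mm, 22 mm thick, top at z = 398 mm. It stands on four round legs, each 30 mm in diameter, from z = 0 to the seat underside, each leg's axis is inset half a diameter from the nearest pair of seat edges (so the leg's bounding box is flush with the corner).

B is an open storage box with external size 270×255×374 mm and wall thickness 18 mm (the base is also 18 mm thick). The base covers the whole footprint; the four walls stand on the base, with the y-facing walls full-width and the x-facing walls fitting between their inner faces.

The open box is on top of the stool.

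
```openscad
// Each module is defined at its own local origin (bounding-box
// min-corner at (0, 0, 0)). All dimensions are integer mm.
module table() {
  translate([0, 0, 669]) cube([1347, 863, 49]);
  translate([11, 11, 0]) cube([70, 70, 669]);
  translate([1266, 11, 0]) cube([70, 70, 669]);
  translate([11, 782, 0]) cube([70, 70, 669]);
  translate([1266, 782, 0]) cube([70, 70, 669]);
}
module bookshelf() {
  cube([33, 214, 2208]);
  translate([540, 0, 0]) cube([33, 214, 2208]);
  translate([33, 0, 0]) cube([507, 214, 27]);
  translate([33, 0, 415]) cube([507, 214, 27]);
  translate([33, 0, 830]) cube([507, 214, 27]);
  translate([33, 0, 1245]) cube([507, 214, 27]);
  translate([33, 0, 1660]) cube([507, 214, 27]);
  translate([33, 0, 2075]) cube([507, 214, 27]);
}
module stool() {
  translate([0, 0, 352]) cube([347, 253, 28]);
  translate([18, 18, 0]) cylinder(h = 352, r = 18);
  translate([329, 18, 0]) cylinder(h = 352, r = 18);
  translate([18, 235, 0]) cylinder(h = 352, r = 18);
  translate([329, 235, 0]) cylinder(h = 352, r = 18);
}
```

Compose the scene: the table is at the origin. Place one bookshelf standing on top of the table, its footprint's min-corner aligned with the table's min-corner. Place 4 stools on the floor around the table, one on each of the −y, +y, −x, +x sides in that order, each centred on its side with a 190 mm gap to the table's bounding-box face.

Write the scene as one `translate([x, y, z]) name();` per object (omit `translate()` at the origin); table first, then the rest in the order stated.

table();
translate([0, 0, 718]) bookshelf();
translate([500, -443, 0]) stool();
translate([500, 1053, 0]) stool();
translate([-537, 305, 0]) stool();
translate([1537, 305, 0]) stool();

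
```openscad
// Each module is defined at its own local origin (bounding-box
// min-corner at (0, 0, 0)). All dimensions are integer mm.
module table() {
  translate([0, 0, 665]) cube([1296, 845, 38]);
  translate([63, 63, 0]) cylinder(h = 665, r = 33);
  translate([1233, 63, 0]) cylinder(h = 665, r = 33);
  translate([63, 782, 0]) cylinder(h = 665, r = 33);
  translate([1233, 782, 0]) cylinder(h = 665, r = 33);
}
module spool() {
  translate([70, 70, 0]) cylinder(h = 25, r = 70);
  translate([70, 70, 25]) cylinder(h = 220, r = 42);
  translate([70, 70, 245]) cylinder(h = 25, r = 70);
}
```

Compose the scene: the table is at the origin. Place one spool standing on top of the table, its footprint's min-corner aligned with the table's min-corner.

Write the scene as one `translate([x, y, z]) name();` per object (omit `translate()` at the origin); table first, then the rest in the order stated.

table();
translate([0, 0, 703]) spool();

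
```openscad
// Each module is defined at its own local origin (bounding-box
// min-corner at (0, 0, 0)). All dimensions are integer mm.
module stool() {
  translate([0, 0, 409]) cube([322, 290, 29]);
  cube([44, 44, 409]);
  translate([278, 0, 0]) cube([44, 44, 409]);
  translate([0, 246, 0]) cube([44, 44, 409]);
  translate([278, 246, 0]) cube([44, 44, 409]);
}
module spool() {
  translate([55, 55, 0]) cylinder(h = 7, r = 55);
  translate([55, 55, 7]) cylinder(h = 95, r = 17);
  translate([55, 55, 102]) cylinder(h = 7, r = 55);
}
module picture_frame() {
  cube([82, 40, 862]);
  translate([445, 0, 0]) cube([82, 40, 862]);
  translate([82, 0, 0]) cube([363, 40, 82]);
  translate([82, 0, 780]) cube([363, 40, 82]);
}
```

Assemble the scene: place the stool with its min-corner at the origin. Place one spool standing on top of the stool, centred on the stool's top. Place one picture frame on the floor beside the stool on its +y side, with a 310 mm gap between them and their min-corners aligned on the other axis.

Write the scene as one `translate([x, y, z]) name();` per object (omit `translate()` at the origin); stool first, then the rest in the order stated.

stool();
translate([106, 90, 438]) spool();
translate([0, 600, 0]) picture_frame();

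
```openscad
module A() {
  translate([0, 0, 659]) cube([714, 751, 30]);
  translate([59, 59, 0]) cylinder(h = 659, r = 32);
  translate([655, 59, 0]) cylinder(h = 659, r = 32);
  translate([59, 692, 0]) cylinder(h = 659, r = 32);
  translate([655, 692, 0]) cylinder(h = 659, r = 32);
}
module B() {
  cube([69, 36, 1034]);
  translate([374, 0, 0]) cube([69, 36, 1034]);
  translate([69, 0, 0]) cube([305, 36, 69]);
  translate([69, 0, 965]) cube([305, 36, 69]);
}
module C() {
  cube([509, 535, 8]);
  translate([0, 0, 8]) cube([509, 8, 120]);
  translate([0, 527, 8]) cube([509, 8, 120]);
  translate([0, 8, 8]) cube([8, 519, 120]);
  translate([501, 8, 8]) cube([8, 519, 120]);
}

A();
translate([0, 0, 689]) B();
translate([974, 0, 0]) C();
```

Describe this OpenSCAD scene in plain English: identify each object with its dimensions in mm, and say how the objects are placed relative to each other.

A is a table with a 714×751 mm rectangular top, 30 mm thick, top surface at z = 689 mm, supported by four round legs of 64 mm diameter, each leg's bounding box inset 27 mm from the nearest pair of top edges, running from the floor.

B is a picture frame with a 305×896 mm rectangular opening (x by z) and a uniform 69 mm border on every side. Frame depth is 36 mm along y. It is built from two vertical stiles running the full outside height and two horizontal rails spanning the gap between the stiles.

C is an open-topped rectangular box: outside dimensions 509×535×128 mm, with a uniform wall and base thickness of 8 mm. The base is a full 509×535 slab on the floor; four walls sit on top of the base. The front and back walls (the −y and +y sides) span the full width; the two side walls fit between them.

The picture frame is on top of the table. The open box is on the floor beside the table on its +x side.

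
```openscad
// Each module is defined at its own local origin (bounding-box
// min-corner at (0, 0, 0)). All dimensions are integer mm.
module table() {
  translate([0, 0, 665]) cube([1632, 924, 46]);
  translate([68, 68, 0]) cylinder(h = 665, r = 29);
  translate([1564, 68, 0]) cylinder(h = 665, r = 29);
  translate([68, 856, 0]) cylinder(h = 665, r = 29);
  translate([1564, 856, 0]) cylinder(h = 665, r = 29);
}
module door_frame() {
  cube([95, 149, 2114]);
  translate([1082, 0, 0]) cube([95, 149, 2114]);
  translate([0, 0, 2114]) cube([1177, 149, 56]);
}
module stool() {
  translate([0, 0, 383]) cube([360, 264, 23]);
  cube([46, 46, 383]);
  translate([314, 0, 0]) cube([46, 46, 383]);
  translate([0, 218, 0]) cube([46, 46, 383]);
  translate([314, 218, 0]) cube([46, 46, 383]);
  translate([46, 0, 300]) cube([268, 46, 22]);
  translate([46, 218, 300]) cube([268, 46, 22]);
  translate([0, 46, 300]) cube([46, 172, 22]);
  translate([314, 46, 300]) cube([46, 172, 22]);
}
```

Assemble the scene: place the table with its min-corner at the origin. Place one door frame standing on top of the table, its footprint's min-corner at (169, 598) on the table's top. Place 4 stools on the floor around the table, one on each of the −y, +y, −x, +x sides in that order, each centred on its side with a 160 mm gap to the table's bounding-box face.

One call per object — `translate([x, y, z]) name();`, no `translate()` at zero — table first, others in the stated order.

table();
translate([169, 598, 711]) door_frame();
translate([636, -424, 0]) stool();
translate([636, 1084, 0]) stool();
translate([-520, 330, 0]) stool();
translate([1792, 330, 0]) stool();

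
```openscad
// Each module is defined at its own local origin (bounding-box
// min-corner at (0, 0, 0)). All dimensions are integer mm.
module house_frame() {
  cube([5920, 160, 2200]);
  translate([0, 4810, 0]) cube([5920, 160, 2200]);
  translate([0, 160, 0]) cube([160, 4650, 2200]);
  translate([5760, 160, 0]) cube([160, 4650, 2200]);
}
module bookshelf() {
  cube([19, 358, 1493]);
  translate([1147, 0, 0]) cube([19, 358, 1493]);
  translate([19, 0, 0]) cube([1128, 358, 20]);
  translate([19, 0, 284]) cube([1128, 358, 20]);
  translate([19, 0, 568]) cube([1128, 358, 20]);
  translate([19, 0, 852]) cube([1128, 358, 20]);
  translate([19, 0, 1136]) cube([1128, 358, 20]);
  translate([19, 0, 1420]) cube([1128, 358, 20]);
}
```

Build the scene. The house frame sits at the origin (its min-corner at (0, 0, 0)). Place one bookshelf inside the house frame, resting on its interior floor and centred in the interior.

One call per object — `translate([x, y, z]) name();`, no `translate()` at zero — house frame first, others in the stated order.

house_frame();
translate([2377, 2306, 0]) bookshelf();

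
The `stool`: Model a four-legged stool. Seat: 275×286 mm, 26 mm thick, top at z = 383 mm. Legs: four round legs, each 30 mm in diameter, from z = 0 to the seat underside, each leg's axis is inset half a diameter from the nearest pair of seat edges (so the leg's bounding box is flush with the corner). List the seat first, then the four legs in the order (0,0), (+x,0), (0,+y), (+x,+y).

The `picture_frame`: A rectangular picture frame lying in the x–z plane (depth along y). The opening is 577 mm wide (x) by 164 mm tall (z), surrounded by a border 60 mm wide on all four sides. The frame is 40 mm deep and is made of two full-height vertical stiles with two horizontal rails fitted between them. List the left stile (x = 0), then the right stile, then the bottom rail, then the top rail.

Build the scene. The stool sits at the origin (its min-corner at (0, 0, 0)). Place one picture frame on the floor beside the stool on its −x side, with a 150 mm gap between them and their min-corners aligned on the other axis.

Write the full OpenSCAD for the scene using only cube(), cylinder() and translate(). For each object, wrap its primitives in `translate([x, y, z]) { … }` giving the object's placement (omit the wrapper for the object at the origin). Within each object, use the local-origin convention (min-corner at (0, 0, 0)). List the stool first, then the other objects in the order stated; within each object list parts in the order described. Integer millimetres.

translate([0, 0, 357]) cube([275, 286, 26]);
translate([15, 15, 0]) cylinder(h = 357, r = 15);
translate([260, 15, 0]) cylinder(h = 357, r = 15);
translate([15, 271, 0]) cylinder(h = 357, r = 15);
translate([260, 271, 0]) cylinder(h = 357, r = 15);
translate([-847, 0, 0]) {
  cube([60, 40, 284]);
  translate([637, 0, 0]) cube([60, 40, 284]);
  translate([60, 0, 0]) cube([577, 40, 60]);
  translate([60, 0, 224]) cube([577, 40, 60]);
}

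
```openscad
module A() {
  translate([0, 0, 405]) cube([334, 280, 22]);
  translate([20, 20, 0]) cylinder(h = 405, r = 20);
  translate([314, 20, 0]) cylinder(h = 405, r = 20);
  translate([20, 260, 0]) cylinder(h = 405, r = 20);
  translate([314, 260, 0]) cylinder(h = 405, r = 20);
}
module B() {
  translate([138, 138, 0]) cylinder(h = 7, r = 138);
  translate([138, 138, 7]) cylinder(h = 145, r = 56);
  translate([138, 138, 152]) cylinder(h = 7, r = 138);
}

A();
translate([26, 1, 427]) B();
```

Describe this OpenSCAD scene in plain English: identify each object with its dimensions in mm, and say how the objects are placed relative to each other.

A is a four-legged stool. The seat is a 334×280×22 mm slab whose top surface is at z = 427 mm; four round legs, each 40 mm in diameter, run from the floor (z = 0) to the underside of the seat, each leg's axis is inset half a diameter from the nearest pair of seat edges (so the leg's bounding box is flush with the corner).

B is a spool: two coaxial disc flanges of radius 138 mm and thickness 7 mm, joined by a core cylinder of radius 56 mm and height 145 mm. The lower flange rests on z = 0 and the three cylinders share a vertical axis.

The spool is on top of the stool.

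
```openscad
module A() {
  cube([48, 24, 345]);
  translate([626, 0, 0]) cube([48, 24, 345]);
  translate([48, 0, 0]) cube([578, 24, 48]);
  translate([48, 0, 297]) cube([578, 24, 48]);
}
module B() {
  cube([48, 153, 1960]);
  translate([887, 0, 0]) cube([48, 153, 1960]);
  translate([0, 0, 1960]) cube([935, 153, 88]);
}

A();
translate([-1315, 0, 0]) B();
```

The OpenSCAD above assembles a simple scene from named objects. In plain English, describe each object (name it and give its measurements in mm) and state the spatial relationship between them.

A is a picture frame with a 578×249 mm rectangular opening (x by z) and a uniform 48 mm border on every side. Frame depth is 24 mm along y. It is built from two vertical stiles running the full outside height and two horizontal rails spanning the gap between the stiles.

B is a door frame. The clear opening is 839 mm wide and 1960 mm high. Two 48 mm wide jambs, 153 mm deep, stand either side of the opening from the floor to the top of the opening. A 88 mm thick head sits across the top of both jambs, spanning the full outside width of the frame.

The door frame is on the floor beside the picture frame on its −x side.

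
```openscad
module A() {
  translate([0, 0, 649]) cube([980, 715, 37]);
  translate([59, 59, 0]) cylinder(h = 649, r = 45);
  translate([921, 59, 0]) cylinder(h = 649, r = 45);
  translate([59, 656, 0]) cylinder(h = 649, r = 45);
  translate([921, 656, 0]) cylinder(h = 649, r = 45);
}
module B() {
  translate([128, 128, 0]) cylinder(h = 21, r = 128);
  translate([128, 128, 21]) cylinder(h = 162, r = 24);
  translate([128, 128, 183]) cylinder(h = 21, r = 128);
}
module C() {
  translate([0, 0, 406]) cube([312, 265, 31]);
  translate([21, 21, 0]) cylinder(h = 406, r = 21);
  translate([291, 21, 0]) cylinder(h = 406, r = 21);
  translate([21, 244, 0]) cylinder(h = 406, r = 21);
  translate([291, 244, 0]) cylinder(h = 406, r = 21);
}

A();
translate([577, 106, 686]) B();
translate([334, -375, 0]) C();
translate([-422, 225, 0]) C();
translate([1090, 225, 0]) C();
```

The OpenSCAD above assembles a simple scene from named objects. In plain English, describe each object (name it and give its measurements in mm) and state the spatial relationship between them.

A is a rectangular dining table. The top is 980×715×37 mm with its upper surface at z = 686 mm. It stands on four round legs of 90 mm diameter, each leg's bounding box inset 14 mm from the nearest pair of top edges, running from the floor to the underside of the top.

B is a spool: two coaxial disc flanges of radius 128 mm and thickness 21 mm, joined by a core cylinder of radius 24 mm and height 162 mm. The lower flange rests on z = 0 and the three cylinders share a vertical axis.

C is a four-legged stool. The seat is 312×265 mm, 31 mm thick, top at z = 437 mm. It stands on four round legs, each 42 mm in diameter, from z = 0 to the seat underside, each leg's axis is inset half a diameter from the nearest pair of seat edges (so the leg's bounding box is flush with the corner).

The spool is on top of the table. Three stools sit around the table at the −y, −x, +x sides.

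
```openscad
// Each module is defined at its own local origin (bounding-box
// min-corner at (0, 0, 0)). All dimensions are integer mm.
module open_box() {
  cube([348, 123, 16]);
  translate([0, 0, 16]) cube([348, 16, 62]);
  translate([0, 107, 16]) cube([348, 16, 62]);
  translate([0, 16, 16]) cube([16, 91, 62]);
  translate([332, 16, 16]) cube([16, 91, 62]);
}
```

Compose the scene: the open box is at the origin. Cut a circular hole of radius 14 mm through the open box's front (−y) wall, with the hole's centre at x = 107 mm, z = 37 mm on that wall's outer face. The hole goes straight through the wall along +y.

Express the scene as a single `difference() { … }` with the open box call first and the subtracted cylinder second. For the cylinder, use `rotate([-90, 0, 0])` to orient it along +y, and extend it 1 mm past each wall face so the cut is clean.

difference() {
  open_box();
  translate([107, -1, 37]) rotate([-90, 0, 0]) cylinder(h = 18, r = 14);
}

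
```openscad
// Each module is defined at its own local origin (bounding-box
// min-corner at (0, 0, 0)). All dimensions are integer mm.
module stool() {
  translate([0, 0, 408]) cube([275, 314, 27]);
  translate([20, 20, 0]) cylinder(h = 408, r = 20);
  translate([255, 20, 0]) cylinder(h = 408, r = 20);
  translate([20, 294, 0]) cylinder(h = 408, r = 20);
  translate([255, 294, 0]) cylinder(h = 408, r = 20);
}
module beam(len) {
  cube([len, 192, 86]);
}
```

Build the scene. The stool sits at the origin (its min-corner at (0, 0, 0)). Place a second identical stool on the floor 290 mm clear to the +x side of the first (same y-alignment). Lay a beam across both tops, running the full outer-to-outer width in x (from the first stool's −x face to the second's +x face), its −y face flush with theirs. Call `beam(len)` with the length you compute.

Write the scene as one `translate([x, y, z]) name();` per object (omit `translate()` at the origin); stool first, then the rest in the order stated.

stool();
translate([565, 0, 0]) stool();
translate([0, 0, 435]) beam(840);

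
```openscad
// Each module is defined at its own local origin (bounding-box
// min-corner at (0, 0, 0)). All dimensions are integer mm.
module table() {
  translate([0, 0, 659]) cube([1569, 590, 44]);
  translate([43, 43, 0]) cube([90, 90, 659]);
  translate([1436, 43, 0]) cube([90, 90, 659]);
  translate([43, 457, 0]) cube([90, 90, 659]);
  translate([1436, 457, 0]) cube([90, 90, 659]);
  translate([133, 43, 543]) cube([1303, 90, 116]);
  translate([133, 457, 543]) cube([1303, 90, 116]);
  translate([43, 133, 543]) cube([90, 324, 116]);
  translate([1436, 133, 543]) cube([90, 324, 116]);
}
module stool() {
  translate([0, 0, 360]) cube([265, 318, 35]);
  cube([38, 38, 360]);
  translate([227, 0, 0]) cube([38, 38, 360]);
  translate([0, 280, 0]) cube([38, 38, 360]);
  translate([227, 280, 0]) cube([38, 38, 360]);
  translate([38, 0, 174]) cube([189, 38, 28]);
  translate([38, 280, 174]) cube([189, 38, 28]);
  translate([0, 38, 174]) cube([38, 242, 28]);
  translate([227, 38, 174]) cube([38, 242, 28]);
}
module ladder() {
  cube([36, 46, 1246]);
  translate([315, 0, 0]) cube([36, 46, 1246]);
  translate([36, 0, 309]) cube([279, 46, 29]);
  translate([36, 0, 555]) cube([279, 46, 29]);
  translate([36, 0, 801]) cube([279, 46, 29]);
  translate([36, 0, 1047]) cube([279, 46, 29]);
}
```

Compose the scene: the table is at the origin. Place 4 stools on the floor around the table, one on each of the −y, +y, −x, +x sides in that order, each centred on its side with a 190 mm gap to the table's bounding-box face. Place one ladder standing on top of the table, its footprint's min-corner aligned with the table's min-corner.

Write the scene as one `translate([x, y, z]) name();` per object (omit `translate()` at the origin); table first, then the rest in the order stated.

table();
translate([652, -508, 0]) stool();
translate([652, 780, 0]) stool();
translate([-455, 136, 0]) stool();
translate([1759, 136, 0]) stool();
translate([0, 0, 703]) ladder();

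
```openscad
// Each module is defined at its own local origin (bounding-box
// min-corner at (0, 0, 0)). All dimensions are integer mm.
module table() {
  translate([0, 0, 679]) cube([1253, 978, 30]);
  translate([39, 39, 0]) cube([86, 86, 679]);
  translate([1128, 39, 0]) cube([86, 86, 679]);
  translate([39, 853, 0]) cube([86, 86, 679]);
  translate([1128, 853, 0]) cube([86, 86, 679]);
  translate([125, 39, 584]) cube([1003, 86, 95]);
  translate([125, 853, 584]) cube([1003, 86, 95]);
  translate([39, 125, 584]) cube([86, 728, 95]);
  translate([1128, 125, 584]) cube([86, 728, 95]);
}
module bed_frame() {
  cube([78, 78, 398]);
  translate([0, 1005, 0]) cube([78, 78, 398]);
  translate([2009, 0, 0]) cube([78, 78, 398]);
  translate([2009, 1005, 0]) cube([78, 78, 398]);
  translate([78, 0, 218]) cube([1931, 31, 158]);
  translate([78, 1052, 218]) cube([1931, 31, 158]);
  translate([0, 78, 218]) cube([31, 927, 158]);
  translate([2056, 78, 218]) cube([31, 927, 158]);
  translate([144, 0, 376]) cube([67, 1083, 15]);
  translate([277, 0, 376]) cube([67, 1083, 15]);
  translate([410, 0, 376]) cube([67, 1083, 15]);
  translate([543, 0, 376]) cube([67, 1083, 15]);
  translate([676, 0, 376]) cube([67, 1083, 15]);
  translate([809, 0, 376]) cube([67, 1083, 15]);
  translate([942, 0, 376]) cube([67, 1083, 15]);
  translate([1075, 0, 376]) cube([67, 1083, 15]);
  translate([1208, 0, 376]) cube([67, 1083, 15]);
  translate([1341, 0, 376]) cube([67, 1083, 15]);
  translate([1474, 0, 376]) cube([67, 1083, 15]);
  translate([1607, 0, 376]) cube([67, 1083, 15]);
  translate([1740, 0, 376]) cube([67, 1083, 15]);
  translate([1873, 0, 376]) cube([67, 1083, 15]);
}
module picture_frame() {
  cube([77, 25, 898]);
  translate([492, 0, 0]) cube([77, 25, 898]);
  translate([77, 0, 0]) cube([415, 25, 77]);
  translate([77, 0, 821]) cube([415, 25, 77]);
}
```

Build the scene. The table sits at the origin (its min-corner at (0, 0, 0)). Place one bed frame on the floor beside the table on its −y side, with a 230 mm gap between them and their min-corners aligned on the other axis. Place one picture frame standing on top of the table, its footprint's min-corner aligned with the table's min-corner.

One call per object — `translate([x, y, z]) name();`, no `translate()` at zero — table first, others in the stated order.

table();
translate([0, -1313, 0]) bed_frame();
translate([0, 0, 709]) picture_frame();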